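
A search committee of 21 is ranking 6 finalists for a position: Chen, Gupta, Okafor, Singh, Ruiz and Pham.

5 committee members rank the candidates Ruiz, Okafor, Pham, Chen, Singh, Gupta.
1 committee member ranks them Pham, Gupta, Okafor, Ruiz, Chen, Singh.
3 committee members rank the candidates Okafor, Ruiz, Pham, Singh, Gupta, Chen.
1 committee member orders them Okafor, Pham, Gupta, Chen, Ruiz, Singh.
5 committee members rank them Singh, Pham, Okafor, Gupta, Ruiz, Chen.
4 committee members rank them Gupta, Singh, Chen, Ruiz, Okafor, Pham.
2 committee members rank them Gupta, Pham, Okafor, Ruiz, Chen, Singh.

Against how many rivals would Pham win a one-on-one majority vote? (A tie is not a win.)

Pham against each rival (21 committee members):
Pham vs Chen: Pham preferred on 5+1+3+1+5+2 = 17 ballots; Pham wins 17–4.
Pham vs Gupta: Pham wins 15–6.
Pham vs Okafor: 1+5+2 = 8 for Pham, 13 for Okafor — Okafor by 13–8.
Pham vs Singh: Pham preferred on 5+1+3+1+2 = 12 ballots; Pham wins 12–9.
Pham vs Ruiz: Ruiz wins 12–9.
Pham beats Chen, Gupta, Singh; loses to Okafor, Ruiz — 3 pairwise wins.

3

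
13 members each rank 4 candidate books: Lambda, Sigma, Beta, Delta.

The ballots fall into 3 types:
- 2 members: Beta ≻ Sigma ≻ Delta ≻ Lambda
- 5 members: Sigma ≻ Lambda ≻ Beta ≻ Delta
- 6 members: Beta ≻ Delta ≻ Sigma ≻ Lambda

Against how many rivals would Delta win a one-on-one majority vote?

1

Delta against each rival (13 members):
Delta vs Lambda: Delta wins 8–5.
Delta vs Sigma: 6 for Delta, 7 for Sigma — Sigma by 7–6.
Delta vs Beta: Delta preferred on 0 ballots; Beta wins 13–0.
Delta beats Lambda; loses to Sigma, Beta — 1 pairwise win.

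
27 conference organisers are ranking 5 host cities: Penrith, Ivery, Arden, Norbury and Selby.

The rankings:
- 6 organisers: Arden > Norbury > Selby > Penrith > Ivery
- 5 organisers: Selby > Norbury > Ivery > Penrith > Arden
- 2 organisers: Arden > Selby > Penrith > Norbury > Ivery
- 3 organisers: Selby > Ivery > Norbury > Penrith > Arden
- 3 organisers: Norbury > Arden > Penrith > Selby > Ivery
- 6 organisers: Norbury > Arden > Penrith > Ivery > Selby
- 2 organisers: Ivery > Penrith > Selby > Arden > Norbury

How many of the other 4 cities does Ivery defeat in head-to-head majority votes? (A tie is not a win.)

0

Ivery against each rival (27 organisers):
Ivery vs Penrith: Penrith, 17–10.
Ivery vs Arden: 5+3+2 = 10 for Ivery, 17 for Arden — Arden by 17–10.
Ivery vs Norbury: Norbury, 22–5.
Ivery vs Selby: 8 to 19, Selby.
Ivery beats no one; loses to Penrith, Arden, Norbury, Selby — 0 pairwise wins.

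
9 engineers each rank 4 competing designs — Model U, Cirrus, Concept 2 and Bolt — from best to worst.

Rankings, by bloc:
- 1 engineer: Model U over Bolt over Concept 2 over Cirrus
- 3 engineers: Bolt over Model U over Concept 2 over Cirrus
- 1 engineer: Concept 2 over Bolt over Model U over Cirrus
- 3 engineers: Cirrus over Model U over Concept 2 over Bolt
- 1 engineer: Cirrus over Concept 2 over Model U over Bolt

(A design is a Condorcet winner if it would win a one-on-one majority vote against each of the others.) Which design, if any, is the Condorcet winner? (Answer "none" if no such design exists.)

Model U

Head-to-head results (9 engineers):
Model U vs Cirrus: Model U wins 5–4.
Model U vs Concept 2: Model U is ranked higher on 1+3+3 = 7 ballots, Concept 2 on 2. Model U wins 7–2.
Model U vs Bolt: 1+3+1 = 5 for Model U, 4 for Bolt — Model U by 5–4.
Cirrus–Concept 2: Concept 2 5–4.
Cirrus vs Bolt: 3+1 = 4 for Cirrus, 5 for Bolt — Bolt by 5–4.
Concept 2 vs Bolt: 5 to 4, Concept 2.
Model U defeats every rival head-to-head and is the Condorcet winner.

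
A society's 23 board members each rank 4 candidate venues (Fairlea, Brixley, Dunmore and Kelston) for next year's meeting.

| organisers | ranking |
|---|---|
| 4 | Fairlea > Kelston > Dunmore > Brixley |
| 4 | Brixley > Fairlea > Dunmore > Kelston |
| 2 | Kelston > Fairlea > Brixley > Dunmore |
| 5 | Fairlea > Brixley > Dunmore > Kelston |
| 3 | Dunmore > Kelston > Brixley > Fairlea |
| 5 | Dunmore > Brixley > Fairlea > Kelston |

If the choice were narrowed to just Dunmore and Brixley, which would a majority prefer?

Dunmore

Ballots ranking Dunmore above Brixley: 4 + 3 + 5 = 12.
Ballots ranking Brixley above Dunmore: 23 − 12 = 11.
Dunmore wins the head-to-head 12–11.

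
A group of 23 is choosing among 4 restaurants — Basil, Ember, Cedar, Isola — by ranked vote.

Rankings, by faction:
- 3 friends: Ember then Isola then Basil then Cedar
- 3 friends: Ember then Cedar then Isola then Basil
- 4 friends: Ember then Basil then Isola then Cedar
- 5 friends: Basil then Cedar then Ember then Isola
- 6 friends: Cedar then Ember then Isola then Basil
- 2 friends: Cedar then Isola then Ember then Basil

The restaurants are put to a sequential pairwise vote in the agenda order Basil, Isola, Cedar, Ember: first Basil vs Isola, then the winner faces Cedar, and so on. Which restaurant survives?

Cedar

Round 1: Basil vs Isola — 9–14, Isola advances.
Round 2: Isola vs Cedar — 7–16, Cedar advances.
Round 3: Cedar vs Ember — 13–10, Cedar advances.
Cedar survives the agenda.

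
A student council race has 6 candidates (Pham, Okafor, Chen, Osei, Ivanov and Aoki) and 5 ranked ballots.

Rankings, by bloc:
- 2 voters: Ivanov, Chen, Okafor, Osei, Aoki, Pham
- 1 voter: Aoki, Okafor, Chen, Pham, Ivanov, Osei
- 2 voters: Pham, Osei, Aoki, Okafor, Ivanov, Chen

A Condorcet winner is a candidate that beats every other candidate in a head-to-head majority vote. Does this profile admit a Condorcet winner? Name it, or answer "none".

Check each pair by majority over 5 ballots:
Pham–Okafor: Okafor 3–2.
Pham vs Chen: Chen wins 3–2.
Pham–Osei: Pham 3–2.
Pham vs Ivanov: Pham, 3–2.
Pham–Aoki: Aoki 3–2.
Okafor vs Chen: Okafor wins 3–2.
Okafor vs Osei: Okafor, 3–2.
Okafor vs Ivanov: Okafor, 3–2.
Okafor vs Aoki: Aoki, 3–2.
Chen vs Osei: Chen wins 3–2.
Chen vs Ivanov: Ivanov, 4–1.
Chen–Aoki: Aoki 3–2.
Osei vs Ivanov: Ivanov wins 3–2.
Osei vs Aoki: Osei wins 4–1.
Ivanov–Aoki: Aoki 3–2.
No candidate is unbeaten: Pham loses to Okafor; Okafor loses to Aoki; Chen loses to Okafor; Osei loses to Pham; Ivanov loses to Pham; Aoki loses to Osei. In particular Pham beats Osei beats Aoki beats Pham is a majority cycle — no Condorcet winner exists.

none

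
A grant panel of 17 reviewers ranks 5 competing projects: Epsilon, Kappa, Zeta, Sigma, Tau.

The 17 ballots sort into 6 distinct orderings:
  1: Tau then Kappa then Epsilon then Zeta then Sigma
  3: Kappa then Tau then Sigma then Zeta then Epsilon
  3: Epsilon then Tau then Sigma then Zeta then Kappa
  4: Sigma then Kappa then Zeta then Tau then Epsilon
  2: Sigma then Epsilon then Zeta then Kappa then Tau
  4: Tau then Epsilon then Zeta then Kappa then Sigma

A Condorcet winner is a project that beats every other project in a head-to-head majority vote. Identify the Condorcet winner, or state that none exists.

Head-to-head results (17 reviewers):
Epsilon vs Kappa: Epsilon is ranked higher on 3+2+4 = 9 ballots, Kappa on 8. Epsilon wins 9–8.
Epsilon vs Zeta: Epsilon, 10–7.
Epsilon–Sigma: Sigma 9–8.
Epsilon vs Tau: Tau wins 12–5.
Kappa vs Zeta: Zeta wins 9–8.
Kappa–Sigma: Sigma 9–8.
Kappa vs Tau: Kappa is ranked higher on 3+4+2 = 9 ballots, Tau on 8. Kappa wins 9–8.
Zeta vs Sigma: Sigma wins 12–5.
Zeta vs Tau: Tau wins 11–6.
Sigma vs Tau: Sigma is ranked higher on 4+2 = 6 ballots, Tau on 11. Tau wins 11–6.
Every project loses at least once (Epsilon loses to Sigma; Kappa loses to Epsilon; Zeta loses to Epsilon; Sigma loses to Tau; Tau loses to Kappa). The majority relation contains the cycle Epsilon → Kappa → Tau → Epsilon, so there is no Condorcet winner.

none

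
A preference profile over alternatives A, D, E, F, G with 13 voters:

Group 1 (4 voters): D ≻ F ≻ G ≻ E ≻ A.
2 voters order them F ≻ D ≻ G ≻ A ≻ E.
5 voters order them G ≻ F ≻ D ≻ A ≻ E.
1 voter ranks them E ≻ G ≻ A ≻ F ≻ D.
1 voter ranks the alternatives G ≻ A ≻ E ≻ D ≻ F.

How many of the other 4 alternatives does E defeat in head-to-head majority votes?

0

E against each rival (13 voters):
E vs A: E preferred on 4+1 = 5 ballots; A wins 8–5.
E vs D: E is ranked higher on 1+1 = 2 ballots, D on 11. D wins 11–2.
E vs F: 1+1 = 2 for E, 11 for F — F by 11–2.
E–G: G 12–1.
E beats no one; loses to A, D, F, G — 0 pairwise wins.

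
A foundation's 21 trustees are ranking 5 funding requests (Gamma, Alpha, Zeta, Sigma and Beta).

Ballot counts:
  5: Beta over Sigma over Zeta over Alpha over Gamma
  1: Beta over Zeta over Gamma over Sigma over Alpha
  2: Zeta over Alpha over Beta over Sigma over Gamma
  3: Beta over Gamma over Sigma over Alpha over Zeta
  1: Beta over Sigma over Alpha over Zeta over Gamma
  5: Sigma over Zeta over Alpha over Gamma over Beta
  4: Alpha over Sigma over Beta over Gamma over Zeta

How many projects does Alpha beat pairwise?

Alpha against each rival (21 reviewers):
Alpha–Gamma: Alpha 17–4.
Alpha vs Zeta: Alpha is ranked higher on 3+1+4 = 8 ballots, Zeta on 13. Zeta wins 13–8.
Alpha vs Sigma: Sigma, 15–6.
Alpha vs Beta: Alpha, 11–10.
Alpha beats Gamma, Beta; loses to Zeta, Sigma — 2 pairwise wins.

2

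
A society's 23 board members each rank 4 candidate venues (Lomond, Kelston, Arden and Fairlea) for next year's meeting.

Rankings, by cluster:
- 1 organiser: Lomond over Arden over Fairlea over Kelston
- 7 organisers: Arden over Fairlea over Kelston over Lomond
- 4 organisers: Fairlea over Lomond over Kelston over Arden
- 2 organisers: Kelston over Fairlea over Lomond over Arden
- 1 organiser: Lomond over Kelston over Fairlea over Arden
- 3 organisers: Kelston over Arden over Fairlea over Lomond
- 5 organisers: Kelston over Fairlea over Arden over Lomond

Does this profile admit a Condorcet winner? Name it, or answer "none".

Fairlea

Check each pair by majority over 23 ballots:
Lomond vs Kelston: Lomond preferred on 1+4+1 = 6 ballots; Kelston wins 17–6.
Lomond vs Arden: 1+4+2+1 = 8 for Lomond, 15 for Arden — Arden by 15–8.
Lomond vs Fairlea: Fairlea, 21–2.
Kelston vs Arden: Kelston, 15–8.
Kelston vs Fairlea: Kelston preferred on 2+1+3+5 = 11 ballots; Fairlea wins 12–11.
Arden vs Fairlea: Arden is ranked higher on 1+7+3 = 11 ballots, Fairlea on 12. Fairlea wins 12–11.
Fairlea wins every pairwise contest, so Fairlea is the Condorcet winner.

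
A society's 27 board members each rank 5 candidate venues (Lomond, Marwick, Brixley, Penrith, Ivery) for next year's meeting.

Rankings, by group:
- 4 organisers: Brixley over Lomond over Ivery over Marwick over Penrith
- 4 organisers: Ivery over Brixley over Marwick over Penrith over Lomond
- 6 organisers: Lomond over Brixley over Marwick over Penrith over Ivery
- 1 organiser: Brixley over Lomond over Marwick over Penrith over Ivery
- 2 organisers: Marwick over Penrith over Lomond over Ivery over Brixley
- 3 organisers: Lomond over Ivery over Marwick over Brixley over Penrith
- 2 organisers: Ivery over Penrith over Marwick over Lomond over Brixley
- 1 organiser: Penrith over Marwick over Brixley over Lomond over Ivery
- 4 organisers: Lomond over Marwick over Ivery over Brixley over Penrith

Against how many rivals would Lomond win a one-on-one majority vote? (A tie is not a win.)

Lomond against each rival (27 organisers):
Lomond vs Marwick: Lomond, 18–9.
Lomond vs Brixley: Lomond, 17–10.
Lomond vs Penrith: 4+6+1+3+4 = 18 for Lomond, 9 for Penrith — Lomond by 18–9.
Lomond vs Ivery: Lomond preferred on 21 ballots; Lomond wins 21–6.
Lomond beats Marwick, Brixley, Penrith, Ivery — 4 pairwise wins.

4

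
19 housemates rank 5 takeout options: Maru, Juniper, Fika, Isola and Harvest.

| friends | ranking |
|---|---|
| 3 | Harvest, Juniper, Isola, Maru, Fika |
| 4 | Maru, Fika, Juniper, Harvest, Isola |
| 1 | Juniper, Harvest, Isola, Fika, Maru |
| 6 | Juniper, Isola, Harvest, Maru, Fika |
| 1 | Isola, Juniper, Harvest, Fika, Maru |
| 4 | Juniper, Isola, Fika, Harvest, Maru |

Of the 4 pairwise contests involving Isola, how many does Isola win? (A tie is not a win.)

Isola against each rival (19 friends):
Isola vs Maru: 3+1+6+1+4 = 15 for Isola, 4 for Maru — Isola by 15–4.
Isola vs Juniper: Juniper, 18–1.
Isola vs Fika: Isola, 15–4.
Isola vs Harvest: Isola preferred on 6+1+4 = 11 ballots; Isola wins 11–8.
Isola beats Maru, Fika, Harvest; loses to Juniper — 3 pairwise wins.

3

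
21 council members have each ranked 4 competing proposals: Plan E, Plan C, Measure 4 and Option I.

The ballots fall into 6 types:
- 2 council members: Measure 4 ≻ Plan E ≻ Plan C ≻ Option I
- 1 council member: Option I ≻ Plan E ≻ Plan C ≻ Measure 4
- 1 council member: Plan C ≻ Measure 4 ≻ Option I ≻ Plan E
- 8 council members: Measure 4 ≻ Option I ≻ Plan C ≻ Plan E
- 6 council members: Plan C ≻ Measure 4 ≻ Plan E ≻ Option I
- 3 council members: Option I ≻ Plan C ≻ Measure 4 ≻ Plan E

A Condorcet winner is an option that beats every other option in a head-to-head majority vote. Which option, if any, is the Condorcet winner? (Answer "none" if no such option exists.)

Check each pair by majority over 21 ballots:
Plan E vs Plan C: Plan E is ranked higher on 2+1 = 3 ballots, Plan C on 18. Plan C wins 18–3.
Plan E vs Measure 4: Plan E is ranked higher on 1 ballot, Measure 4 on 20. Measure 4 wins 20–1.
Plan E–Option I: Option I 13–8.
Plan C vs Measure 4: Plan C wins 11–10.
Plan C vs Option I: Option I, 12–9.
Measure 4 vs Option I: Measure 4 preferred on 2+1+8+6 = 17 ballots; Measure 4 wins 17–4.
Every option loses at least once (Plan E loses to Plan C; Plan C loses to Option I; Measure 4 loses to Plan C; Option I loses to Measure 4). The majority relation contains the cycle Plan C > Measure 4 > Option I > Plan C, so there is no Condorcet winner.

none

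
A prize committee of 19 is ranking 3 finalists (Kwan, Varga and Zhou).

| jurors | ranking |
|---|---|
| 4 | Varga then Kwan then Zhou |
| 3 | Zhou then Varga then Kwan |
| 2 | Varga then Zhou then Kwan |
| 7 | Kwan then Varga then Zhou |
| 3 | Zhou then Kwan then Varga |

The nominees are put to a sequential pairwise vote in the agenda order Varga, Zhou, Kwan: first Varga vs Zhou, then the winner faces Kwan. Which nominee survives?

Kwan

Round 1: Varga vs Zhou — 13–6, Varga advances.
Round 2: Varga vs Kwan — 9–10, Kwan advances.
Kwan survives the agenda.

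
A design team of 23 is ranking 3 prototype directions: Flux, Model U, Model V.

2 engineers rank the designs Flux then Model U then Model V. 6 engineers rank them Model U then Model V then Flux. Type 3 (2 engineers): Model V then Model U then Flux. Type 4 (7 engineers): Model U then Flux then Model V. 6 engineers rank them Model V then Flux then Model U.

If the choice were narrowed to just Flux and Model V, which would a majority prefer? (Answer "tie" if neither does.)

Model V

Ballots ranking Flux above Model V: 2 + 7 = 9.
Ballots ranking Model V above Flux: 23 − 9 = 14.
Model V wins the head-to-head 14–9.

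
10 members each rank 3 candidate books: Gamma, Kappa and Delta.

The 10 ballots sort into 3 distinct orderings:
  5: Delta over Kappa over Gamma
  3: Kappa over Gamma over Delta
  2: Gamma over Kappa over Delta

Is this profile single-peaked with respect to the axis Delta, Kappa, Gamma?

yes

Axis positions: Delta=1, Kappa=2, Gamma=3.
Ballot type 1 (peak Delta at position 1): ranking walks positions 1-2-3, expanding outward from the peak — single-peaked.
Ballot type 2 (peak Kappa at position 2): ranking walks positions 2-3-1, expanding outward from the peak — single-peaked.
Ballot type 3 (peak Gamma at position 3): ranking walks positions 3-2-1, expanding outward from the peak — single-peaked.
Every ranking is single-peaked on this axis.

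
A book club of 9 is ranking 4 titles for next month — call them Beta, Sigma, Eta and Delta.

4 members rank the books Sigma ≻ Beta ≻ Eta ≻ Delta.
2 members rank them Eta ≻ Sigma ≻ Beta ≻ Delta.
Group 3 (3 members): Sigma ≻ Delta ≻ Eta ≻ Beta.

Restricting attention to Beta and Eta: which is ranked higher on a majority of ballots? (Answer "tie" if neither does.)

Ballots ranking Beta above Eta: 4.
Ballots ranking Eta above Beta: 9 − 4 = 5.
Eta wins the head-to-head 5–4.

Eta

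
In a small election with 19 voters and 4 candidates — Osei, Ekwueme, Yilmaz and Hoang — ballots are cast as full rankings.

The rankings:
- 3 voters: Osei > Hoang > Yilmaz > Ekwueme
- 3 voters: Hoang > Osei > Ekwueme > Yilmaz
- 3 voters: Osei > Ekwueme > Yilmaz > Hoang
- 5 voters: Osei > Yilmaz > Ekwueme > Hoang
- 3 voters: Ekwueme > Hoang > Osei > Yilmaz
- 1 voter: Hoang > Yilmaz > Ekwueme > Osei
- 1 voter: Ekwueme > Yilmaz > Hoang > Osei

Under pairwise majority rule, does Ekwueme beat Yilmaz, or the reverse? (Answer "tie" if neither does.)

Ekwueme

Ballots ranking Ekwueme above Yilmaz: 3 + 3 + 3 + 1 = 10.
Ballots ranking Yilmaz above Ekwueme: 19 − 10 = 9.
Ekwueme wins the head-to-head 10–9.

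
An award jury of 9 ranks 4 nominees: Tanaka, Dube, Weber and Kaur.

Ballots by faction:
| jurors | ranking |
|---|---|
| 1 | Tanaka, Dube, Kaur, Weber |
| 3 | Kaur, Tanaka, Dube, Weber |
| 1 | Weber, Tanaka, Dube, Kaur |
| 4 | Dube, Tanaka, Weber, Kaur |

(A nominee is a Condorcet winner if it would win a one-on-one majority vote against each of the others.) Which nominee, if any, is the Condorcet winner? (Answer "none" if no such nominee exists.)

Tanaka

Head-to-head results (9 jurors):
Tanaka vs Dube: Tanaka wins 5–4.
Tanaka vs Weber: Tanaka, 8–1.
Tanaka vs Kaur: Tanaka, 6–3.
Dube vs Weber: Dube wins 8–1.
Dube vs Kaur: Dube, 6–3.
Weber vs Kaur: Weber, 5–4.
Tanaka beats each of Dube, Weber, Kaur — Tanaka is the Condorcet winner.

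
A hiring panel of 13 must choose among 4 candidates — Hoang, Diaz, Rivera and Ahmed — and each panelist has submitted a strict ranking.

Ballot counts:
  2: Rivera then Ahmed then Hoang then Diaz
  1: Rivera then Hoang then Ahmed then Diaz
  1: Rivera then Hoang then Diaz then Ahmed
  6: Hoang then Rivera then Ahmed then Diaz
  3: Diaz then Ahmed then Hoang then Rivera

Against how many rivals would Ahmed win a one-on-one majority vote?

1

Ahmed against each rival (13 committee members):
Ahmed vs Hoang: Ahmed is ranked higher on 2+3 = 5 ballots, Hoang on 8. Hoang wins 8–5.
Ahmed vs Diaz: Ahmed, 9–4.
Ahmed vs Rivera: Ahmed preferred on 3 ballots; Rivera wins 10–3.
Ahmed beats Diaz; loses to Hoang, Rivera — 1 pairwise win.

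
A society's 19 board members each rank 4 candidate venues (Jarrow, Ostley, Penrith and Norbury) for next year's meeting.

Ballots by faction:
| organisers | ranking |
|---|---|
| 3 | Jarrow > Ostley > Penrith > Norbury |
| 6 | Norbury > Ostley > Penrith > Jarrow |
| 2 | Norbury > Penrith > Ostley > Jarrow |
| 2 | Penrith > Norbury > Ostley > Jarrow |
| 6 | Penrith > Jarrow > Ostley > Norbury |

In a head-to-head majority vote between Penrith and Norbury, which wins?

Penrith

Ballots ranking Penrith above Norbury: 3 + 2 + 6 = 11.
Ballots ranking Norbury above Penrith: 19 − 11 = 8.
Penrith wins the head-to-head 11–8.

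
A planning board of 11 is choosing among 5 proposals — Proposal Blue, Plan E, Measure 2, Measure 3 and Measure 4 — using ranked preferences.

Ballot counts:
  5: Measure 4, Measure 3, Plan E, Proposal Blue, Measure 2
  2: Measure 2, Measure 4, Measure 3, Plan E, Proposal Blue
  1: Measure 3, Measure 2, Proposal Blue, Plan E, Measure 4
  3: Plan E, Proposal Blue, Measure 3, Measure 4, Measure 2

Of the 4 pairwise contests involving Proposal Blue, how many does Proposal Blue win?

Proposal Blue against each rival (11 council members):
Proposal Blue vs Plan E: Proposal Blue preferred on 1 ballot; Plan E wins 10–1.
Proposal Blue vs Measure 2: Proposal Blue, 8–3.
Proposal Blue vs Measure 3: Measure 3 wins 8–3.
Proposal Blue–Measure 4: Measure 4 7–4.
Proposal Blue beats Measure 2; loses to Plan E, Measure 3, Measure 4 — 1 pairwise win.

1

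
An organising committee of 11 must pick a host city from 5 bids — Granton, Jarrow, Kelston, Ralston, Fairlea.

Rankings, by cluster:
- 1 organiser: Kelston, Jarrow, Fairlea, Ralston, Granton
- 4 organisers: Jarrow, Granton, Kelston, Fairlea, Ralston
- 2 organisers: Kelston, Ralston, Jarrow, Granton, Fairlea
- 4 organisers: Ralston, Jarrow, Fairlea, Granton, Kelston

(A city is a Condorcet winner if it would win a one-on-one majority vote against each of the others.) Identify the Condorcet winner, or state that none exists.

Pairwise majorities:
Granton vs Jarrow: Granton preferred on 0 ballots; Jarrow wins 11–0.
Granton vs Kelston: Granton preferred on 4+4 = 8 ballots; Granton wins 8–3.
Granton vs Ralston: Ralston, 7–4.
Granton–Fairlea: Granton 6–5.
Jarrow vs Kelston: Jarrow wins 8–3.
Jarrow vs Ralston: 1+4 = 5 for Jarrow, 6 for Ralston — Ralston by 6–5.
Jarrow vs Fairlea: 1+4+2+4 = 11 for Jarrow, 0 for Fairlea — Jarrow by 11–0.
Kelston vs Ralston: Kelston preferred on 1+4+2 = 7 ballots; Kelston wins 7–4.
Kelston vs Fairlea: Kelston is ranked higher on 1+4+2 = 7 ballots, Fairlea on 4. Kelston wins 7–4.
Ralston vs Fairlea: Ralston, 6–5.
Every city loses at least once (Granton loses to Jarrow; Jarrow loses to Ralston; Kelston loses to Granton; Ralston loses to Kelston; Fairlea loses to Granton). The majority relation contains the cycle Granton beats Kelston beats Ralston beats Granton, so there is no Condorcet winner.

none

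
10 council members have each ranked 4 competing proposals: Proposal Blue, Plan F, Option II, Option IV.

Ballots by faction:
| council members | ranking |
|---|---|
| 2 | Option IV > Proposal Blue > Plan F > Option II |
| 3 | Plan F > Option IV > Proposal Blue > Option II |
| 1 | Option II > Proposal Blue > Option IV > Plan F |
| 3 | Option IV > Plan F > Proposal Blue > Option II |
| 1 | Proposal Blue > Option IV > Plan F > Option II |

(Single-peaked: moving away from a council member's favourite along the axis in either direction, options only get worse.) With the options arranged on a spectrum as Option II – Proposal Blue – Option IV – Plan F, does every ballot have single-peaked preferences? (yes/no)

Axis positions: Option II=1, Proposal Blue=2, Option IV=3, Plan F=4.
Faction 1 (peak Option IV at position 3): ranking walks positions 3-2-4-1, expanding outward from the peak — single-peaked.
Faction 2 (peak Plan F at position 4): ranking walks positions 4-3-2-1, expanding outward from the peak — single-peaked.
Faction 3 (peak Option II at position 1): ranking walks positions 1-2-3-4, expanding outward from the peak — single-peaked.
Faction 4 (peak Option IV at position 3): ranking walks positions 3-4-2-1, expanding outward from the peak — single-peaked.
Faction 5 (peak Proposal Blue at position 2): ranking walks positions 2-3-4-1, expanding outward from the peak — single-peaked.
Every ranking is single-peaked on this axis.

yes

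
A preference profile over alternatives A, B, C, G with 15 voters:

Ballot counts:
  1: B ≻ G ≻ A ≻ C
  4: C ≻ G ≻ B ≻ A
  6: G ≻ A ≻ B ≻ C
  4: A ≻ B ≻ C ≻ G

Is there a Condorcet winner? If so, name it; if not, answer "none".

Pairwise majorities:
A vs B: A is ranked higher on 6+4 = 10 ballots, B on 5. A wins 10–5.
A vs C: A, 11–4.
A vs G: A preferred on 4 ballots; G wins 11–4.
B–C: B 11–4.
B vs G: G, 10–5.
C–G: C 8–7.
Each alternative drops at least one matchup (A loses to G; B loses to A; C loses to A; G loses to C); the cycle A > C > G > A rules out a Condorcet winner.

none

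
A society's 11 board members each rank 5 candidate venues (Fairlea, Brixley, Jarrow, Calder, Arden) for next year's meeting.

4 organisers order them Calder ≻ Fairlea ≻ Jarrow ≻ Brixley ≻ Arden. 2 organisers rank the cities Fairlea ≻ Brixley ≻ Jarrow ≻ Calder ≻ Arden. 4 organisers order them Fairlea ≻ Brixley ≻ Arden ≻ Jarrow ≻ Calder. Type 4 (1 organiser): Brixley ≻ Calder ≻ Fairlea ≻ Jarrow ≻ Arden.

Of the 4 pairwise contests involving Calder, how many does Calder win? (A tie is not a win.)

1

Calder against each rival (11 organisers):
Calder vs Fairlea: Fairlea wins 6–5.
Calder–Brixley: Brixley 7–4.
Calder vs Jarrow: Jarrow, 6–5.
Calder vs Arden: Calder, 7–4.
Calder beats Arden; loses to Fairlea, Brixley, Jarrow — 1 pairwise win.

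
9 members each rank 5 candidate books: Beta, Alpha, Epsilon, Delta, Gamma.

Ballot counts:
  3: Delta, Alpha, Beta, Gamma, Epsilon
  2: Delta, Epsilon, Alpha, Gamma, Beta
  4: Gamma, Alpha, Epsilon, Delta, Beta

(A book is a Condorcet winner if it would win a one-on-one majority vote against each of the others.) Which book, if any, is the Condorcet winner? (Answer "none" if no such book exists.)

Pairwise majorities:
Beta vs Alpha: Alpha, 9–0.
Beta vs Epsilon: Epsilon wins 6–3.
Beta vs Delta: 0 for Beta, 9 for Delta — Delta by 9–0.
Beta vs Gamma: Gamma wins 6–3.
Alpha vs Epsilon: Alpha preferred on 3+4 = 7 ballots; Alpha wins 7–2.
Alpha vs Delta: Delta wins 5–4.
Alpha vs Gamma: Alpha wins 5–4.
Epsilon vs Delta: Epsilon is ranked higher on 4 ballots, Delta on 5. Delta wins 5–4.
Epsilon vs Gamma: Epsilon preferred on 2 ballots; Gamma wins 7–2.
Delta–Gamma: Delta 5–4.
Delta beats each of Beta, Alpha, Epsilon, Gamma — Delta is the Condorcet winner.

Delta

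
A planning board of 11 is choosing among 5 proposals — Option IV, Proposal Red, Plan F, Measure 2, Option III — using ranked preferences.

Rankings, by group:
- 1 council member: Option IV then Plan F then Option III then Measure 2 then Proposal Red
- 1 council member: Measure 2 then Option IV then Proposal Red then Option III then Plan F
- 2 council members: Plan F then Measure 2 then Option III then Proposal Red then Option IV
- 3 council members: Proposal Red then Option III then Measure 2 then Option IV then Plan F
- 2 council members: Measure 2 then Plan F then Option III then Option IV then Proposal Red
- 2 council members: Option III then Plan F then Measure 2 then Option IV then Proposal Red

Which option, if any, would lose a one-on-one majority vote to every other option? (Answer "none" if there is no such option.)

Proposal Red

Head-to-head results (11 council members):
Option IV vs Proposal Red: Option IV is ranked higher on 1+1+2+2 = 6 ballots, Proposal Red on 5. Option IV wins 6–5.
Option IV–Plan F: Plan F 6–5.
Option IV vs Measure 2: Measure 2 wins 10–1.
Option IV vs Option III: Option III, 9–2.
Proposal Red vs Plan F: 4 to 7, Plan F.
Proposal Red vs Measure 2: 3 to 8, Measure 2.
Proposal Red vs Option III: 4 to 7, Option III.
Plan F vs Measure 2: 5 to 6, Measure 2.
Plan F vs Option III: Plan F is ranked higher on 1+2+2 = 5 ballots, Option III on 6. Option III wins 6–5.
Measure 2 vs Option III: 5 to 6, Option III.
Proposal Red is beaten in every head-to-head and is the Condorcet loser.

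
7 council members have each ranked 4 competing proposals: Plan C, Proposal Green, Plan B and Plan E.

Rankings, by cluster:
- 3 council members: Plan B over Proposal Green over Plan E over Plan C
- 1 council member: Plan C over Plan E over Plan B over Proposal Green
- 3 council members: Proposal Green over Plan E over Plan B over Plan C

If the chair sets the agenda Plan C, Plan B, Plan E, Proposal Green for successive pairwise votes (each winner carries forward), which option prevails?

Proposal Green

Round 1: Plan C vs Plan B — 1–6, Plan B advances.
Round 2: Plan B vs Plan E — 3–4, Plan E advances.
Round 3: Plan E vs Proposal Green — 1–6, Proposal Green advances.
The agenda winner is Proposal Green.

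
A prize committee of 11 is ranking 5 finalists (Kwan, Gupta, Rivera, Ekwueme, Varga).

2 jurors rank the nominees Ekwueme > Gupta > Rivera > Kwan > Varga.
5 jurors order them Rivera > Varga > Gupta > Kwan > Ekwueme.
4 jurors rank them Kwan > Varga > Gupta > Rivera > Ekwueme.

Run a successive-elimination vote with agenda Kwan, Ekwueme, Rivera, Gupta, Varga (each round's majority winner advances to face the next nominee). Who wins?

Varga

Round 1: Kwan vs Ekwueme — 9–2, Kwan advances.
Round 2: Kwan vs Rivera — 4–7, Rivera advances.
Round 3: Rivera vs Gupta — 5–6, Gupta advances.
Round 4: Gupta vs Varga — 2–9, Varga advances.
The agenda winner is Varga.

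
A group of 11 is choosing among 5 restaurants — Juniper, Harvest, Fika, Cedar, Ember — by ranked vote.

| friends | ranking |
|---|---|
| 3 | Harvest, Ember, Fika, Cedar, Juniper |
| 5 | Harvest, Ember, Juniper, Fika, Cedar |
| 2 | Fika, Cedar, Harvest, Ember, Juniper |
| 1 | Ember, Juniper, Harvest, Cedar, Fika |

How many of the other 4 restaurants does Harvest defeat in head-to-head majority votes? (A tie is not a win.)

4

Harvest against each rival (11 friends):
Harvest vs Juniper: 10 to 1, Harvest.
Harvest vs Fika: Harvest wins 9–2.
Harvest vs Cedar: Harvest, 9–2.
Harvest vs Ember: Harvest, 10–1.
Harvest beats Juniper, Fika, Cedar, Ember — 4 pairwise wins.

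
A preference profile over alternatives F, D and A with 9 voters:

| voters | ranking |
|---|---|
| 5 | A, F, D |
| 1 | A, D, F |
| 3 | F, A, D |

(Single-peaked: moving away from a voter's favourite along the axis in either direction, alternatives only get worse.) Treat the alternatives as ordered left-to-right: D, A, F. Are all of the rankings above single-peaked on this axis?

yes

Axis positions: D=1, A=2, F=3.
Group 1 (peak A at position 2): ranking walks positions 2-3-1, expanding outward from the peak — single-peaked.
Group 2 (peak A at position 2): ranking walks positions 2-1-3, expanding outward from the peak — single-peaked.
Group 3 (peak F at position 3): ranking walks positions 3-2-1, expanding outward from the peak — single-peaked.
Every ranking is single-peaked on this axis.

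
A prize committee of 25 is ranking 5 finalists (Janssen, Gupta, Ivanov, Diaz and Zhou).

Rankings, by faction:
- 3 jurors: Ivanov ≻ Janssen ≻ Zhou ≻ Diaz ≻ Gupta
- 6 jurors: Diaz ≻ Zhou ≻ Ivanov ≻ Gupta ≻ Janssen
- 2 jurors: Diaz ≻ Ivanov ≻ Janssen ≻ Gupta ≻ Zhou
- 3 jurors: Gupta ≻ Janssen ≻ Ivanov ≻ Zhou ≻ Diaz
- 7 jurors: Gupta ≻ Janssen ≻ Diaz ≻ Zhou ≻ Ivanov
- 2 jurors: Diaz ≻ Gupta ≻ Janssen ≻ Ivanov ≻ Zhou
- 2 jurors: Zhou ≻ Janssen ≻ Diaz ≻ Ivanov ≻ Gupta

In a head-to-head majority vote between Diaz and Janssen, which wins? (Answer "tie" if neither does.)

Janssen

Ballots ranking Diaz above Janssen: 6 + 2 + 2 = 10.
Ballots ranking Janssen above Diaz: 25 − 10 = 15.
Janssen wins the head-to-head 15–10.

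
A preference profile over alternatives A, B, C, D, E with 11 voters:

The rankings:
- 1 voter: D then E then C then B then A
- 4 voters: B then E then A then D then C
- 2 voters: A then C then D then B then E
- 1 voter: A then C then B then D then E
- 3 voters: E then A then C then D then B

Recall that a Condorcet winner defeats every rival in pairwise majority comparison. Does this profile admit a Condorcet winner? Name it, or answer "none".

Check each pair by majority over 11 ballots:
A vs B: A, 6–5.
A–C: A 10–1.
A–D: A 10–1.
A vs E: E, 8–3.
B–C: C 7–4.
B vs D: D, 6–5.
B vs E: B, 7–4.
C vs D: C wins 6–5.
C vs E: E, 8–3.
D vs E: E, 7–4.
No alternative is unbeaten: A loses to E; B loses to A; C loses to A; D loses to A; E loses to B. In particular A beats B beats E beats A is a majority cycle — no Condorcet winner exists.

none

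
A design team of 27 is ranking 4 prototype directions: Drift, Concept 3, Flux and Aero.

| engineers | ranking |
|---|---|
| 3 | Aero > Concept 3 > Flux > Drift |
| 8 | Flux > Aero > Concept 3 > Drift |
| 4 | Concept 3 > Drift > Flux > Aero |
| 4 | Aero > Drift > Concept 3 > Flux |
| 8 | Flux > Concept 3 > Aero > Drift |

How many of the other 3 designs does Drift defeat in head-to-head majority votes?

Drift against each rival (27 engineers):
Drift vs Concept 3: Drift is ranked higher on 4 ballots, Concept 3 on 23. Concept 3 wins 23–4.
Drift vs Flux: Flux, 19–8.
Drift vs Aero: 4 for Drift, 23 for Aero — Aero by 23–4.
Drift beats no one; loses to Concept 3, Flux, Aero — 0 pairwise wins.

0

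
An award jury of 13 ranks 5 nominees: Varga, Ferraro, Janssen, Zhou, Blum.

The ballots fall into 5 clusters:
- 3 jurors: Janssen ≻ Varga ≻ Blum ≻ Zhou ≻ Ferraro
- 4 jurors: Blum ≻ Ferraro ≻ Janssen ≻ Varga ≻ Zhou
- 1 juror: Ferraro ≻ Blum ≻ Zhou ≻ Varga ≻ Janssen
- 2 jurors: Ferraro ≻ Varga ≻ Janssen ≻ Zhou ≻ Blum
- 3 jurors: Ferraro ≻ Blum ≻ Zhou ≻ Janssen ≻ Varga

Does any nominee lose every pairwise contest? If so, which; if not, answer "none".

Zhou

Head-to-head results (13 jurors):
Varga vs Ferraro: 3 to 10, Ferraro.
Varga vs Janssen: Janssen wins 10–3.
Varga vs Zhou: Varga preferred on 3+4+2 = 9 ballots; Varga wins 9–4.
Varga–Blum: Blum 8–5.
Ferraro vs Janssen: Ferraro, 10–3.
Ferraro vs Zhou: Ferraro is ranked higher on 4+1+2+3 = 10 ballots, Zhou on 3. Ferraro wins 10–3.
Ferraro vs Blum: Blum, 7–6.
Janssen vs Zhou: Janssen wins 9–4.
Janssen vs Blum: Blum wins 8–5.
Zhou vs Blum: 2 for Zhou, 11 for Blum — Blum by 11–2.
Only Zhou has no wins; Zhou is the Condorcet loser.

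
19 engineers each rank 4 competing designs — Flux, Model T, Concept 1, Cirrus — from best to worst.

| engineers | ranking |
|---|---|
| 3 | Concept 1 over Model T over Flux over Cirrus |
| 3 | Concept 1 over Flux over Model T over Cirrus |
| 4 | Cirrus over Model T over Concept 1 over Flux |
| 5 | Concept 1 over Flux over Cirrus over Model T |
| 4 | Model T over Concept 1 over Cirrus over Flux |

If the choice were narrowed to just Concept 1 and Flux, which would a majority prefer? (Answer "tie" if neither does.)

Concept 1

Ballots ranking Concept 1 above Flux: 3 + 3 + 4 + 5 + 4 = 19.
Ballots ranking Flux above Concept 1: 19 − 19 = 0.
Concept 1 wins the head-to-head 19–0.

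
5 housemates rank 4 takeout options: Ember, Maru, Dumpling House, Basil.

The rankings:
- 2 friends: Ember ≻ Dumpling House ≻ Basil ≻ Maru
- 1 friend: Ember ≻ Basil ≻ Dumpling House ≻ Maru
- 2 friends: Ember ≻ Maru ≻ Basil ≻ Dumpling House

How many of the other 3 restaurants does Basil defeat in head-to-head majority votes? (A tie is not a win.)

Basil against each rival (5 friends):
Basil vs Ember: Ember, 5–0.
Basil vs Maru: Basil wins 3–2.
Basil vs Dumpling House: Basil preferred on 1+2 = 3 ballots; Basil wins 3–2.
Basil beats Maru, Dumpling House; loses to Ember — 2 pairwise wins.

2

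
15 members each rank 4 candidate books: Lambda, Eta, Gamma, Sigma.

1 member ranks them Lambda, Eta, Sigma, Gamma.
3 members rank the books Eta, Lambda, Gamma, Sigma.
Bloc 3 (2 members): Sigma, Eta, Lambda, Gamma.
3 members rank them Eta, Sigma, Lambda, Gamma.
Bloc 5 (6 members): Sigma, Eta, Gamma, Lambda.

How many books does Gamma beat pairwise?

Gamma against each rival (15 members):
Gamma vs Lambda: 6 to 9, Lambda.
Gamma vs Eta: 0 to 15, Eta.
Gamma vs Sigma: 3 to 12, Sigma.
Gamma beats no one; loses to Lambda, Eta, Sigma — 0 pairwise wins.

0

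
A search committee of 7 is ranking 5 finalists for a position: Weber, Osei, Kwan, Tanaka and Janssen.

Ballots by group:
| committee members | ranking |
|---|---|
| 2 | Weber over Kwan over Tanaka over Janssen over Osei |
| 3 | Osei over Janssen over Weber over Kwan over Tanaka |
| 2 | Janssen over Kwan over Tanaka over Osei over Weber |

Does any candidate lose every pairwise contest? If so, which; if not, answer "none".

Head-to-head results (7 committee members):
Weber–Osei: Osei 5–2.
Weber–Kwan: Weber 5–2.
Weber vs Tanaka: Weber wins 5–2.
Weber–Janssen: Janssen 5–2.
Osei vs Kwan: Kwan wins 4–3.
Osei vs Tanaka: Tanaka wins 4–3.
Osei vs Janssen: Osei preferred on 3 ballots; Janssen wins 4–3.
Kwan vs Tanaka: 2+3+2 = 7 for Kwan, 0 for Tanaka — Kwan by 7–0.
Kwan vs Janssen: Janssen wins 5–2.
Tanaka–Janssen: Janssen 5–2.
No candidate is winless: Weber beats Kwan; Osei beats Weber; Kwan beats Osei; Tanaka beats Osei; Janssen beats Weber. There is no Condorcet loser.

none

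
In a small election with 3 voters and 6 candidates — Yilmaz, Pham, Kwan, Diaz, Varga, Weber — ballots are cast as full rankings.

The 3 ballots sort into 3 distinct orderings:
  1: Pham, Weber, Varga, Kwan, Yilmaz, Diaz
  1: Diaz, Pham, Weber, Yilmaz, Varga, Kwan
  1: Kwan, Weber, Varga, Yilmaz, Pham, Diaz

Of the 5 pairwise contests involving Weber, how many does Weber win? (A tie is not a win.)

Weber against each rival (3 voters):
Weber vs Yilmaz: Weber, 3–0.
Weber–Pham: Pham 2–1.
Weber vs Kwan: 2 to 1, Weber.
Weber vs Diaz: Weber, 2–1.
Weber vs Varga: Weber wins 3–0.
Weber beats Yilmaz, Kwan, Diaz, Varga; loses to Pham — 4 pairwise wins.

4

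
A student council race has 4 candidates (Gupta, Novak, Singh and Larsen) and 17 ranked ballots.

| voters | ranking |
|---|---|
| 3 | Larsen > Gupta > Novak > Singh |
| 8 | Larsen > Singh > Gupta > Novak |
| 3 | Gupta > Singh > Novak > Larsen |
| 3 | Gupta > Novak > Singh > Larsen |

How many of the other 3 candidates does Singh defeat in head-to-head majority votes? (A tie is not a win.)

Singh against each rival (17 voters):
Singh vs Gupta: Gupta, 9–8.
Singh vs Novak: Singh, 11–6.
Singh vs Larsen: Singh preferred on 3+3 = 6 ballots; Larsen wins 11–6.
Singh beats Novak; loses to Gupta, Larsen — 1 pairwise win.

1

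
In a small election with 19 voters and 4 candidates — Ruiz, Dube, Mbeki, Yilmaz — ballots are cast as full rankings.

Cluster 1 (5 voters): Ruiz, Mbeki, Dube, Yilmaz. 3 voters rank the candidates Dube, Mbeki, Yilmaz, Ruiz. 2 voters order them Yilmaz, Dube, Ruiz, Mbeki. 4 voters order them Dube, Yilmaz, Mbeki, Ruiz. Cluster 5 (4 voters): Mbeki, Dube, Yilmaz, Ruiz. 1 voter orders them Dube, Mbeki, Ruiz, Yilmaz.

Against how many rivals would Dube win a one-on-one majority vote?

3

Dube against each rival (19 voters):
Dube vs Ruiz: Dube is ranked higher on 3+2+4+4+1 = 14 ballots, Ruiz on 5. Dube wins 14–5.
Dube vs Mbeki: Dube wins 10–9.
Dube vs Yilmaz: 17 to 2, Dube.
Dube beats Ruiz, Mbeki, Yilmaz — 3 pairwise wins.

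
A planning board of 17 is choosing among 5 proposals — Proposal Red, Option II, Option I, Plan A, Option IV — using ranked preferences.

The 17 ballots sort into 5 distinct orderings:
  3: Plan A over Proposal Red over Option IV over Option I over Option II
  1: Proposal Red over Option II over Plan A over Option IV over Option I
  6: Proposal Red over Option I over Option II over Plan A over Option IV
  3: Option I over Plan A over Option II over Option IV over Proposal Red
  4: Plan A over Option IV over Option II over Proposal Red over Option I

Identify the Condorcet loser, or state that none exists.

Pairwise majorities:
Proposal Red vs Option II: Proposal Red, 10–7.
Proposal Red vs Option I: 3+1+6+4 = 14 for Proposal Red, 3 for Option I — Proposal Red by 14–3.
Proposal Red vs Plan A: 1+6 = 7 for Proposal Red, 10 for Plan A — Plan A by 10–7.
Proposal Red vs Option IV: 10 to 7, Proposal Red.
Option II vs Option I: Option II preferred on 1+4 = 5 ballots; Option I wins 12–5.
Option II vs Plan A: Plan A, 10–7.
Option II vs Option IV: Option II, 10–7.
Option I vs Plan A: Option I, 9–8.
Option I vs Option IV: Option I wins 9–8.
Plan A–Option IV: Plan A 17–0.
Option IV loses to every other option — it is the Condorcet loser.

Option IV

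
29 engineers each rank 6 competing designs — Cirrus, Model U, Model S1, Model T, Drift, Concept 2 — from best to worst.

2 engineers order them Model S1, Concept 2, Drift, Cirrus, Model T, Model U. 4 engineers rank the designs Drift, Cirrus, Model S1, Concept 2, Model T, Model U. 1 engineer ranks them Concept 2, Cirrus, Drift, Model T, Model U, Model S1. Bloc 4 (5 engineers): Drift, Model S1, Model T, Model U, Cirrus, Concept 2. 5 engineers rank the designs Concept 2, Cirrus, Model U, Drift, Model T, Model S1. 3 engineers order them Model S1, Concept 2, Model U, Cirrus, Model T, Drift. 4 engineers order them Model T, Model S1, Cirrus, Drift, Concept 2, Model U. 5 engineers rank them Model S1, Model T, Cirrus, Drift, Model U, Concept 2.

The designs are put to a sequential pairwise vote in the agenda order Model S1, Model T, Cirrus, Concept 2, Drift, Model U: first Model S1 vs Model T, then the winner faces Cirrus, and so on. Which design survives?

Drift

Round 1: Model S1 vs Model T — 19–10, Model S1 advances.
Round 2: Model S1 vs Cirrus — 19–10, Model S1 advances.
Round 3: Model S1 vs Concept 2 — 23–6, Model S1 advances.
Round 4: Model S1 vs Drift — 14–15, Drift advances.
Round 5: Drift vs Model U — 21–8, Drift advances.
Drift survives the agenda.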